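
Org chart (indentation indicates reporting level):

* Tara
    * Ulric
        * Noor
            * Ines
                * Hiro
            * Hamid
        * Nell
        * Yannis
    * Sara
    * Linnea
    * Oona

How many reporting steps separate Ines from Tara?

Chain from Ines up to Tara: Ines → Noor → Ulric → Tara. That is 3 steps up, so Ines is 3 levels below Tara.

3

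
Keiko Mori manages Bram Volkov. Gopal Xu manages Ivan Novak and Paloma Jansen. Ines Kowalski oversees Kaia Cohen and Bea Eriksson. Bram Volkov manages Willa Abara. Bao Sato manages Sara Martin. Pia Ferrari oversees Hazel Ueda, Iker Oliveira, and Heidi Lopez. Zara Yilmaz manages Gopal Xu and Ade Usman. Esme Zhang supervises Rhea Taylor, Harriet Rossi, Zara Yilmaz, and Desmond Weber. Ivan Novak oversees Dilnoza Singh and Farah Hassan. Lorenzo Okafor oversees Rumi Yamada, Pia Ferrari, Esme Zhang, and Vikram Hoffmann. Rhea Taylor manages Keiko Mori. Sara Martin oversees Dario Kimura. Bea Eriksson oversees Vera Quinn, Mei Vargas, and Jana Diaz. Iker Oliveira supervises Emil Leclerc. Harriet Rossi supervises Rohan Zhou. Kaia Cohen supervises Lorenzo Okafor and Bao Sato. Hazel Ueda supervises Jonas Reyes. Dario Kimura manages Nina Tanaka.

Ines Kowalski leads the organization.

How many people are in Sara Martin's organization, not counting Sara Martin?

Sara Martin directly manages Dario Kimura. Under Dario Kimura: Nina Tanaka (1). That's 2 in total.

2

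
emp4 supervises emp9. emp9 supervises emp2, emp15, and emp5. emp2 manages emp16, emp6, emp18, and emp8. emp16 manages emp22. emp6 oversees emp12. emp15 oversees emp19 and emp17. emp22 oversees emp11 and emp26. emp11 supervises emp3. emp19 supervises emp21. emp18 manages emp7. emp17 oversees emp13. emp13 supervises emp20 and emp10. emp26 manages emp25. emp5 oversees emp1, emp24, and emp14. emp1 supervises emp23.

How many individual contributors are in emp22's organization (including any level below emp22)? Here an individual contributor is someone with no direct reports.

2

The people in emp22's organization with no one reporting to them are emp25, emp3. That is 2.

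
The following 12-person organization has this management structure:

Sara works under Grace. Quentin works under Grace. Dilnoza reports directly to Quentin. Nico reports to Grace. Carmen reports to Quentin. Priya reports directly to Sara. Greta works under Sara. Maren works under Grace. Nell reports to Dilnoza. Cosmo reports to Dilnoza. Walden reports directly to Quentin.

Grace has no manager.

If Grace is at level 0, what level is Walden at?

Chain from Walden up to Grace: Walden → Quentin → Grace. That is 2 steps up, so Walden is 2 levels below Grace.

2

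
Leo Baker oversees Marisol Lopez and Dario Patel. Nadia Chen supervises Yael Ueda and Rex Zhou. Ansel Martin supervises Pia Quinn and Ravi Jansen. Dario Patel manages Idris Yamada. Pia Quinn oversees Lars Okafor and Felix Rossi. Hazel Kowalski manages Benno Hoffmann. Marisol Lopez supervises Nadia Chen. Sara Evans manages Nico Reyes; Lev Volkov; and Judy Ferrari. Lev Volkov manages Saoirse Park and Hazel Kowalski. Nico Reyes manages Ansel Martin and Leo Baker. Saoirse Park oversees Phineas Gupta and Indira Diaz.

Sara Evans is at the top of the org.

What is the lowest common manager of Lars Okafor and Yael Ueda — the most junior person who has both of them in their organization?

Lars Okafor's chain of managers is Pia Quinn, Ansel Martin, Nico Reyes, Sara Evans. Yael Ueda's chain of managers is Nadia Chen, Marisol Lopez, Leo Baker, Nico Reyes, Sara Evans. The first manager that appears in both chains is Nico Reyes.

Nico Reyes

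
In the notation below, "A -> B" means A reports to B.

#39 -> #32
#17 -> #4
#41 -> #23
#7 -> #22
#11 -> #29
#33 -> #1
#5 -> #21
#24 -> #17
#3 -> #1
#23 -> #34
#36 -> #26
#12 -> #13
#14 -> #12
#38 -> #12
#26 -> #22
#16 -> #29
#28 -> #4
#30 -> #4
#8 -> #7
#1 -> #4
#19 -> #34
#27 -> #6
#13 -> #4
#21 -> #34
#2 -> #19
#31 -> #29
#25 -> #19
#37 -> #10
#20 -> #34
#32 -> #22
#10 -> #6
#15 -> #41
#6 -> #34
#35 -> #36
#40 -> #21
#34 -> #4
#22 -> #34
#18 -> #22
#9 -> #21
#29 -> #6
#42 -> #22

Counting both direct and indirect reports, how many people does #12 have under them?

2

#12 directly manages #38, #14. #38 has no reports. #14 has no reports. So #12's organization is 2 direct reports plus everyone under them: 1 + 1 = 2.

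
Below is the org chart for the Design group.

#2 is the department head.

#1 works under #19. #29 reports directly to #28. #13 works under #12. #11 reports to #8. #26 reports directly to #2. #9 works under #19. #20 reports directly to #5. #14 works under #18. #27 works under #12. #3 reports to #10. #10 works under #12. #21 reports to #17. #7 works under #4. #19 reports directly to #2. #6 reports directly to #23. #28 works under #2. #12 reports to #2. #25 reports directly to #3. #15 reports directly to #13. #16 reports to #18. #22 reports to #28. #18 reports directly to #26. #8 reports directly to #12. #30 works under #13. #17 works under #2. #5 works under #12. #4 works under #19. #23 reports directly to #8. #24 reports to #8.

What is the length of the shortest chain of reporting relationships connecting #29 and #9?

#29 is 2 levels below #2, and #9 is 2 levels below #2 (their lowest common manager). The shortest path runs up from #29 to #2 and back down to #9: 2 + 2 = 4 links.

4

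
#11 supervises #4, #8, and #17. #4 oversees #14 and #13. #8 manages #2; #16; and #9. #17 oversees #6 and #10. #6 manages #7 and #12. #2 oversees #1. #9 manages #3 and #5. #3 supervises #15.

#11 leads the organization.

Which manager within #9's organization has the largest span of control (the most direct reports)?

Direct-report counts within #9's organization: #9 has 2; #3 has 1. The largest is 2, held by #9.

#9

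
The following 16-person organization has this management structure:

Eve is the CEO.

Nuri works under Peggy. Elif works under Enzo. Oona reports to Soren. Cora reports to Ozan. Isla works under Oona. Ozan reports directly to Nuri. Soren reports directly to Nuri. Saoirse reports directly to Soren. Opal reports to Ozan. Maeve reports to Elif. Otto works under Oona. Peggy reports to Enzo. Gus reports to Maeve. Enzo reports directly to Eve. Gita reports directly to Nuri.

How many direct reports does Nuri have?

Nuri directly manages Soren, Ozan, Gita. That is 3 direct reports.

3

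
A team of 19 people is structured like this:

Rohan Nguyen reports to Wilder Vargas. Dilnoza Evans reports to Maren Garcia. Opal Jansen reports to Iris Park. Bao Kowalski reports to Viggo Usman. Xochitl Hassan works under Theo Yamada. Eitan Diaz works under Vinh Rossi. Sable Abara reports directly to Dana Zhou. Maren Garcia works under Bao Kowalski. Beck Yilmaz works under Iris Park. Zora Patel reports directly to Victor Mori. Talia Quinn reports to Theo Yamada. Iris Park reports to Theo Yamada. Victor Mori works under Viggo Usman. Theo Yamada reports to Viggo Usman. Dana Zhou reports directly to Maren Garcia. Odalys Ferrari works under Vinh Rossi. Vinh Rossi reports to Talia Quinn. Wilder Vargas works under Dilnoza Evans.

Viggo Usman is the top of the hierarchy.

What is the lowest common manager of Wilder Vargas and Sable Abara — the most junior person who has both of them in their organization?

Wilder Vargas's chain of managers is Dilnoza Evans, Maren Garcia, Bao Kowalski, Viggo Usman. Sable Abara's chain of managers is Dana Zhou, Maren Garcia, Bao Kowalski, Viggo Usman. The first manager that appears in both chains is Maren Garcia.

Maren Garcia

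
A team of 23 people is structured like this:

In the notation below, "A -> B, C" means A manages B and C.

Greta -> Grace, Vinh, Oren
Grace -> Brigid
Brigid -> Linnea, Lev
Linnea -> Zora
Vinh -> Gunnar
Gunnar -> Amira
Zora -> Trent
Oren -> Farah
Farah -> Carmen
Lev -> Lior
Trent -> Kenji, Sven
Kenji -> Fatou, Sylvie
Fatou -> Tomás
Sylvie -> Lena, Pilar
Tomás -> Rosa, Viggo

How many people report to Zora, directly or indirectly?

Zora directly manages Trent. Under Trent: Sven, Kenji, Sylvie, Pilar, Lena, Fatou, Tomás, Viggo, Rosa (9). That's 10 in total.

10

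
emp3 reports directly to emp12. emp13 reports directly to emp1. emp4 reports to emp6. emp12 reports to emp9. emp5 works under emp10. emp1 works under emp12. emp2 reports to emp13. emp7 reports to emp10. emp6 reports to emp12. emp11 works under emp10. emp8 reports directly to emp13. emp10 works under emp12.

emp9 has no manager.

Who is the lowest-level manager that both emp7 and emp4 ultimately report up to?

emp7's chain of managers is emp10, emp12, emp9. emp4's chain of managers is emp6, emp12, emp9. The first manager that appears in both chains is emp12.

emp12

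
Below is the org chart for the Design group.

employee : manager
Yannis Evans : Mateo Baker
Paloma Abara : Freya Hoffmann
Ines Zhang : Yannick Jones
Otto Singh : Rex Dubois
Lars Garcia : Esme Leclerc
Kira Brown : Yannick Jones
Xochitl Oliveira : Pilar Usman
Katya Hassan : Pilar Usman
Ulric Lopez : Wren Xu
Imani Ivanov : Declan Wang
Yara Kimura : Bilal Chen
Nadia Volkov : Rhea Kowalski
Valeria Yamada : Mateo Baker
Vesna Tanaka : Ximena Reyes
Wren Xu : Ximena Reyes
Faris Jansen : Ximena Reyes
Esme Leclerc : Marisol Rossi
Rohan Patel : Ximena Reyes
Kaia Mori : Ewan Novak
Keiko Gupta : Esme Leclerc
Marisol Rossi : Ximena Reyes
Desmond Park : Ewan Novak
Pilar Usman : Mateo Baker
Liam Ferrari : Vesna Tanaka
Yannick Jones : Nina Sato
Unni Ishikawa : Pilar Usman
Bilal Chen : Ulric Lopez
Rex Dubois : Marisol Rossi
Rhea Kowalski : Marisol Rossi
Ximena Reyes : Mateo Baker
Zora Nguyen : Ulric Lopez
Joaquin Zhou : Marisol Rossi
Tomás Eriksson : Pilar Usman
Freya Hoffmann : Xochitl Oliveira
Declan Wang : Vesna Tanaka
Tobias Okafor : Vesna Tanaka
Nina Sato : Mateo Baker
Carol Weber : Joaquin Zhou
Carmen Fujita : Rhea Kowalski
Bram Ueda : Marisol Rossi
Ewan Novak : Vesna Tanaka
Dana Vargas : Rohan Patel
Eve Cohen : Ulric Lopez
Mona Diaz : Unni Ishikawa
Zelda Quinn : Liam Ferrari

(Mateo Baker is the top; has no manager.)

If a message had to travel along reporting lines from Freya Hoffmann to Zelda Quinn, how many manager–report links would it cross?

7

Freya Hoffmann is 3 levels below Mateo Baker, and Zelda Quinn is 4 levels below Mateo Baker (their lowest common manager). The shortest path runs up from Freya Hoffmann to Mateo Baker and back down to Zelda Quinn: 3 + 4 = 7 links.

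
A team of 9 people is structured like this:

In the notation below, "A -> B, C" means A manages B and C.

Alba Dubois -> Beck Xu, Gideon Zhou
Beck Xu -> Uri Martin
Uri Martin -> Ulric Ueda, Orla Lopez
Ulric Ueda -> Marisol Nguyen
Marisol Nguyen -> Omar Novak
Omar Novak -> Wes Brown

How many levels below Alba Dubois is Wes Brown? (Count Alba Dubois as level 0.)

Chain from Wes Brown up to Alba Dubois: Wes Brown → Omar Novak → Marisol Nguyen → Ulric Ueda → Uri Martin → Beck Xu → Alba Dubois. That is 6 steps up, so Wes Brown is 6 levels below Alba Dubois.

6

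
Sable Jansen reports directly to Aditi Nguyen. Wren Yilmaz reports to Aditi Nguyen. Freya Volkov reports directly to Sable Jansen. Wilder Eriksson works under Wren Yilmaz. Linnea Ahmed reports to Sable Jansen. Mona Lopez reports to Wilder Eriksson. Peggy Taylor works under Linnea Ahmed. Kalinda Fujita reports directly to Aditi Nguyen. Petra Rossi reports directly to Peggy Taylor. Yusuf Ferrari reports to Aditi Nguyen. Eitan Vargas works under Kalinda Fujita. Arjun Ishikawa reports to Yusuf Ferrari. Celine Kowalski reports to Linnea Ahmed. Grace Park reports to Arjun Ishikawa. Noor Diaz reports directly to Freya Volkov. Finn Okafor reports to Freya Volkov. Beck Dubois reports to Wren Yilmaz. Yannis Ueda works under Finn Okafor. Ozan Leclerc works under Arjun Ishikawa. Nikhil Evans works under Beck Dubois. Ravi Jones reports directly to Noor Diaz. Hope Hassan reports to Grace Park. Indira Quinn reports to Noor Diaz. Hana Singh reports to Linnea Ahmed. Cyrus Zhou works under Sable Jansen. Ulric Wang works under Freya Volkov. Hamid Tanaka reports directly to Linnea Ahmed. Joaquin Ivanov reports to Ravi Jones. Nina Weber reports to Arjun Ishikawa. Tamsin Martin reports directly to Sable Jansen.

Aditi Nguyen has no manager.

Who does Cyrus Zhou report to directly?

Sable Jansen

Cyrus Zhou reports directly to Sable Jansen.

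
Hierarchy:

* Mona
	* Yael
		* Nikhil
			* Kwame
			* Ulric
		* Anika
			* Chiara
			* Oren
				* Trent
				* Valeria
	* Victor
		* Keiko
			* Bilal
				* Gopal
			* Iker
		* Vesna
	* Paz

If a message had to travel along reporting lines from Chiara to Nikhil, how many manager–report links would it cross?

3

Chiara is 2 levels below Yael, and Nikhil is 1 level below Yael (their lowest common manager). The shortest path runs up from Chiara to Yael and back down to Nikhil: 2 + 1 = 3 links.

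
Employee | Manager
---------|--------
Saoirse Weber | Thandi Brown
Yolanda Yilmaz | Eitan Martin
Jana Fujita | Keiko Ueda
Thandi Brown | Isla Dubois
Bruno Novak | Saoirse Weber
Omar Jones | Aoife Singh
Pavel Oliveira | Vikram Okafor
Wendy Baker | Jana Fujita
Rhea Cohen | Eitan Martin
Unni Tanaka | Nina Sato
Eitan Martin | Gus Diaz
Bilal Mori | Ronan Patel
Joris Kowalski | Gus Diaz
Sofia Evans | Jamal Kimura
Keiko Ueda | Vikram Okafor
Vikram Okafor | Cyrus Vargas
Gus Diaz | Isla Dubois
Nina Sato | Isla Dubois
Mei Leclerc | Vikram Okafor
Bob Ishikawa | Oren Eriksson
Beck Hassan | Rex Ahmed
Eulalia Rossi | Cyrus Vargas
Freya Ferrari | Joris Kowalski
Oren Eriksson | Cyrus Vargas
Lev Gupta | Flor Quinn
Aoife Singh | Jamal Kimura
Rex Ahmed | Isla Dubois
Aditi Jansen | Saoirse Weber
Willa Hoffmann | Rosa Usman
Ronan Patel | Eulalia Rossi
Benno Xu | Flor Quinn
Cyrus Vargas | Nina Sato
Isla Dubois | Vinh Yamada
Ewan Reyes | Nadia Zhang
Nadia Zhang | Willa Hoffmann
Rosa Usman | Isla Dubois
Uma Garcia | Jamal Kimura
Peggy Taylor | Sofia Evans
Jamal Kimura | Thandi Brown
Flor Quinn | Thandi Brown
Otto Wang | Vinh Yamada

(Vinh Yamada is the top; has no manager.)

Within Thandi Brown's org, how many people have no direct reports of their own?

7

The people in Thandi Brown's organization with no one reporting to them are Lev Gupta, Benno Xu, Bruno Novak, Aditi Jansen, Peggy Taylor, Uma Garcia, Omar Jones. That is 7.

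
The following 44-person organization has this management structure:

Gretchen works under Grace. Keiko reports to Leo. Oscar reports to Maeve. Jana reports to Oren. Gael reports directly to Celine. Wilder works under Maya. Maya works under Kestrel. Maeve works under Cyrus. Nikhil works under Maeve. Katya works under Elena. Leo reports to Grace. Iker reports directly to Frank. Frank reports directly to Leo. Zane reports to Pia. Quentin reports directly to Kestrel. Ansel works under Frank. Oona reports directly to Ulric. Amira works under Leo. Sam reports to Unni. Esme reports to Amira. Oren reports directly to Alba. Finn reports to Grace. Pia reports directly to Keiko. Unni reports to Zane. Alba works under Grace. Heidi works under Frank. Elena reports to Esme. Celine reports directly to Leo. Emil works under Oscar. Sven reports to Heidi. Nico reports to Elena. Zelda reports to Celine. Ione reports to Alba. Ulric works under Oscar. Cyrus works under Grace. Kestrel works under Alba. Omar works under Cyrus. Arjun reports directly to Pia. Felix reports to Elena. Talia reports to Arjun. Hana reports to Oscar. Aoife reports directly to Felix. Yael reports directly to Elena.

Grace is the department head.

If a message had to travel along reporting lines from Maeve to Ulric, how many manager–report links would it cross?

Ulric is in Maeve's organization: the chain from Ulric up to Maeve is Ulric → Oscar → Maeve, which is 2 links.

2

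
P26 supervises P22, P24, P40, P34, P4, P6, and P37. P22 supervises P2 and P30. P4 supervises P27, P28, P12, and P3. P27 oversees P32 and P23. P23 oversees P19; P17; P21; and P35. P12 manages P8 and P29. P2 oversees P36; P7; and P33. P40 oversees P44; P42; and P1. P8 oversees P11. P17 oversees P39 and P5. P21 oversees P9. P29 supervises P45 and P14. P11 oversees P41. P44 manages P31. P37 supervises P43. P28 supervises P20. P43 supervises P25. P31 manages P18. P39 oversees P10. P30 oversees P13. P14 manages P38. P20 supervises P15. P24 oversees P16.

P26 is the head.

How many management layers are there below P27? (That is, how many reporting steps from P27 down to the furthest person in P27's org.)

4

The longest chain under P27 runs P27 → P23 → P17 → P39 → P10, which is 4 levels below P27.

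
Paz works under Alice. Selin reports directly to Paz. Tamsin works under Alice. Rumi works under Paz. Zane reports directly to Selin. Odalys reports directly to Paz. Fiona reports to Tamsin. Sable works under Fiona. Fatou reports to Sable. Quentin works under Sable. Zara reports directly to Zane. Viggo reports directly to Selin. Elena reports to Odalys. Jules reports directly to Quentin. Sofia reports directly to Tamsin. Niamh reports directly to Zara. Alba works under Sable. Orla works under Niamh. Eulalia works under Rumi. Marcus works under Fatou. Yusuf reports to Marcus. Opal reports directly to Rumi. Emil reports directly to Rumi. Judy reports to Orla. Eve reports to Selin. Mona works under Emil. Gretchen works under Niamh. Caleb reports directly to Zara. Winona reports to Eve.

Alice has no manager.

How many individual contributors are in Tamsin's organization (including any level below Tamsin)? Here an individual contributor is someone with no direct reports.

4

The people in Tamsin's organization with no one reporting to them are Sofia, Alba, Jules, Yusuf. That is 4.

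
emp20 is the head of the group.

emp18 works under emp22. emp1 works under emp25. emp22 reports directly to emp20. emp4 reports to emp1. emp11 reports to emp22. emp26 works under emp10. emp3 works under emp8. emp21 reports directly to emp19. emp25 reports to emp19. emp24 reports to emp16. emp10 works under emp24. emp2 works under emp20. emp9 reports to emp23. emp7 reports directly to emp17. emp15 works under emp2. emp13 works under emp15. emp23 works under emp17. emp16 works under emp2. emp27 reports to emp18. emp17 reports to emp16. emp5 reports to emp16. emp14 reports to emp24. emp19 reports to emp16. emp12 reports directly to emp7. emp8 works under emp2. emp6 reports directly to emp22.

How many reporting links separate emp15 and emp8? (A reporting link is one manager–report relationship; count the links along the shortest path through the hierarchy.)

2

emp15 is 1 level below emp2, and emp8 is 1 level below emp2 (their lowest common manager). The shortest path runs up from emp15 to emp2 and back down to emp8: 1 + 1 = 2 links.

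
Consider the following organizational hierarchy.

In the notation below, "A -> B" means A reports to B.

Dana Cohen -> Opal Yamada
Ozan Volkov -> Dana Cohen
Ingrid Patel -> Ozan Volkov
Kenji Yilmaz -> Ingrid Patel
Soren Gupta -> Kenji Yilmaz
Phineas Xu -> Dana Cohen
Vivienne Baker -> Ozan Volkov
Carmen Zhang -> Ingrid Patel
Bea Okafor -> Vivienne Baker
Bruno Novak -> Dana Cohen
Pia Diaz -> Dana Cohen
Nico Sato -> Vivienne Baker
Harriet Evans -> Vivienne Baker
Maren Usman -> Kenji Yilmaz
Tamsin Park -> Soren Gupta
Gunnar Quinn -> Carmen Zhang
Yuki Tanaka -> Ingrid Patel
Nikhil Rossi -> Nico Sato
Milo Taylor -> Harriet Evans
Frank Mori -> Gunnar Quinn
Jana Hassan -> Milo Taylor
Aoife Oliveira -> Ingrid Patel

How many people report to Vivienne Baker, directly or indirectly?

6

Vivienne Baker directly manages Bea Okafor, Nico Sato, Harriet Evans. Bea Okafor has no reports. Under Nico Sato: Nikhil Rossi (1). Under Harriet Evans: Milo Taylor, Jana Hassan (2). So Vivienne Baker's organization is 3 direct reports plus everyone under them: 1 + 2 + 3 = 6.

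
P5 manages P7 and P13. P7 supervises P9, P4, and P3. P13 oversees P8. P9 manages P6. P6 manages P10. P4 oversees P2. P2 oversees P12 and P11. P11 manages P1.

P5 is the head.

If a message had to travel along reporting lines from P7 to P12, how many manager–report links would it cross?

P12 is in P7's organization: the chain from P12 up to P7 is P12 → P2 → P4 → P7, which is 3 links.

3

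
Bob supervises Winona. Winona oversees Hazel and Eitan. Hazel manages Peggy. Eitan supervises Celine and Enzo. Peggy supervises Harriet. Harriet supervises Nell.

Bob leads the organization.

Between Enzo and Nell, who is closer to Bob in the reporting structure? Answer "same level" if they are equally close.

Enzo is 3 levels below Bob; Nell is 5. Enzo is higher.

Enzo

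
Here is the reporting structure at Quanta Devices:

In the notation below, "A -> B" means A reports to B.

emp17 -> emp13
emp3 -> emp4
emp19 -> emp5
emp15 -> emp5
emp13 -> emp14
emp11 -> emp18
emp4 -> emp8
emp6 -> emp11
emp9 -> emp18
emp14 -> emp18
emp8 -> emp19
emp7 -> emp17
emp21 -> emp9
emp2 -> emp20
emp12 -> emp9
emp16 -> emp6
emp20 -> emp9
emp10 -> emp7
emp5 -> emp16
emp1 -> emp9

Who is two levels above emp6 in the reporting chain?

emp18

emp6 reports to emp11, and emp11 reports to emp18. So emp6's skip-level manager is emp18.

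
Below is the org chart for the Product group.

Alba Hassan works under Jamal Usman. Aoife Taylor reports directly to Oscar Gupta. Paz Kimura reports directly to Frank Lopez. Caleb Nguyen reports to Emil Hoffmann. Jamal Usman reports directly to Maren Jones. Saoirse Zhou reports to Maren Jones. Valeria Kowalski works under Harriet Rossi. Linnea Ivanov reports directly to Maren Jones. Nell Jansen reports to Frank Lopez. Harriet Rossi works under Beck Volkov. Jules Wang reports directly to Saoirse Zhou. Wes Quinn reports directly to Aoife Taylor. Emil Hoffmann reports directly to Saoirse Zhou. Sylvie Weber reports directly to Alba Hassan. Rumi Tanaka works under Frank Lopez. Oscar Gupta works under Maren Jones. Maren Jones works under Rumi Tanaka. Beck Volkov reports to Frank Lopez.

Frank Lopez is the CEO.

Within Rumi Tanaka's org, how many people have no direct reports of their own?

5

The people in Rumi Tanaka's organization with no one reporting to them are Linnea Ivanov, Wes Quinn, Sylvie Weber, Jules Wang, Caleb Nguyen. That is 5.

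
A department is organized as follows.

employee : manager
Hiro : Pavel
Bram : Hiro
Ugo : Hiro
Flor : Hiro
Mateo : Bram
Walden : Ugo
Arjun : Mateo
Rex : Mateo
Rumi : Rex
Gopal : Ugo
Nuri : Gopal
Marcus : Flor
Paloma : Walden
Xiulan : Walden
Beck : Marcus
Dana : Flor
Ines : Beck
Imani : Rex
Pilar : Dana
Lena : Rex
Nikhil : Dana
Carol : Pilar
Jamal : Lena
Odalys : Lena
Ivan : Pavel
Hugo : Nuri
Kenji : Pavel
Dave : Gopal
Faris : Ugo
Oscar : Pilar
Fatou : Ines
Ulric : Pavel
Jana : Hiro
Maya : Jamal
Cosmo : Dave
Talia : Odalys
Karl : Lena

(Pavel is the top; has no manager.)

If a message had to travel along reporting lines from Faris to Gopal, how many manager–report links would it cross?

Faris is 1 level below Ugo, and Gopal is 1 level below Ugo (their lowest common manager). The shortest path runs up from Faris to Ugo and back down to Gopal: 1 + 1 = 2 links.

2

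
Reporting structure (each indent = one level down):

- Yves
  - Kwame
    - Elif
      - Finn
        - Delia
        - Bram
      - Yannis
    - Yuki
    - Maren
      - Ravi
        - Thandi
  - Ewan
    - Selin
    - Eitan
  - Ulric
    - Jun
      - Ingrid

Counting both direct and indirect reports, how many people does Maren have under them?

Maren directly manages Ravi. Under Ravi: Thandi (1). That's 2 in total.

2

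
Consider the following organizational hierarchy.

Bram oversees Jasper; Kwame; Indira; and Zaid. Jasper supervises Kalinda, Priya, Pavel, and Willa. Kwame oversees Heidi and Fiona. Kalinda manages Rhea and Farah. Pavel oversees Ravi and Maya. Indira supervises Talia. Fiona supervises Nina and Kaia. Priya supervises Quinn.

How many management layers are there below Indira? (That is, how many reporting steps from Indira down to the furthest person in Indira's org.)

1

The longest chain under Indira runs Indira → Talia, which is 1 level below Indira.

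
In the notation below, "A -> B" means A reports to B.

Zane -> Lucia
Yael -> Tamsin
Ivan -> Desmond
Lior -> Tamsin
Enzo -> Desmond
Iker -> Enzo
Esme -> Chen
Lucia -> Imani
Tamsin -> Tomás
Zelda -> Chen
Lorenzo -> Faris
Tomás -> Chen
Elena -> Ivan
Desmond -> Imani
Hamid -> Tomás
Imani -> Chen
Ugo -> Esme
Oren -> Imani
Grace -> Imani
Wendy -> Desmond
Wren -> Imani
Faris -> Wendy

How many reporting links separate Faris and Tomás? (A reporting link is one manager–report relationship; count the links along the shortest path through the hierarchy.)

Faris is 4 levels below Chen, and Tomás is 1 level below Chen (their lowest common manager). The shortest path runs up from Faris to Chen and back down to Tomás: 4 + 1 = 5 links.

5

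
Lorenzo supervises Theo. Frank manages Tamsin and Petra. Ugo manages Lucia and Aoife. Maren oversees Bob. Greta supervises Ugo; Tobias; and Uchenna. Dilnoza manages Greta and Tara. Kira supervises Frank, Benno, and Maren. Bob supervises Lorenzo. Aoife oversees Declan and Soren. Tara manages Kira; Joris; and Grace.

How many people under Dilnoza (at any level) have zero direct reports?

11

The people in Dilnoza's organization with no one reporting to them are Uchenna, Tobias, Soren, Declan, Lucia, Grace, Joris, Benno, Petra, Tamsin, Theo. That is 11.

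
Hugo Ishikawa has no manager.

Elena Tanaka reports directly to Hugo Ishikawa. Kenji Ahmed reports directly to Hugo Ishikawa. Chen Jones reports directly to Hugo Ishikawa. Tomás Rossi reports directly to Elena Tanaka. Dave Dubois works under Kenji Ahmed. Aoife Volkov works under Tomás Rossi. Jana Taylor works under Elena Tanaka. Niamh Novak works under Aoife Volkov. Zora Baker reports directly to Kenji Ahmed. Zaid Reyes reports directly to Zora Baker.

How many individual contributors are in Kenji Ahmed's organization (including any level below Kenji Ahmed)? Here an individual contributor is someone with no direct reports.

The people in Kenji Ahmed's organization with no one reporting to them are Zaid Reyes, Dave Dubois. That is 2.

2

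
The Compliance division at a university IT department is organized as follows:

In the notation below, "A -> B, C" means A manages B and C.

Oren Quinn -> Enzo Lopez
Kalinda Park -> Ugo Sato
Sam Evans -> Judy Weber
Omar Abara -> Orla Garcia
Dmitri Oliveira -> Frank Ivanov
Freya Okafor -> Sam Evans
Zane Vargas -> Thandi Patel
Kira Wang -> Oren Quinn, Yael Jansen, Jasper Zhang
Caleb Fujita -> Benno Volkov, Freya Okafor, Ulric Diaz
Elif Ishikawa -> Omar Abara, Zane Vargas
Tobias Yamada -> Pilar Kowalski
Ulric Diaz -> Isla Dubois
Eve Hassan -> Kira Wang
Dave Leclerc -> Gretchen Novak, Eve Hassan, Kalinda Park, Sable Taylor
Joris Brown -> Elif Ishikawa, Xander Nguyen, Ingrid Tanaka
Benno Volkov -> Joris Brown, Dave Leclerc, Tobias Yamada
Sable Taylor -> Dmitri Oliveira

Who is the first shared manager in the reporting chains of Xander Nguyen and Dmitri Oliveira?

Xander Nguyen's chain of managers is Joris Brown, Benno Volkov, Caleb Fujita. Dmitri Oliveira's chain of managers is Sable Taylor, Dave Leclerc, Benno Volkov, Caleb Fujita. The first manager that appears in both chains is Benno Volkov.

Benno Volkov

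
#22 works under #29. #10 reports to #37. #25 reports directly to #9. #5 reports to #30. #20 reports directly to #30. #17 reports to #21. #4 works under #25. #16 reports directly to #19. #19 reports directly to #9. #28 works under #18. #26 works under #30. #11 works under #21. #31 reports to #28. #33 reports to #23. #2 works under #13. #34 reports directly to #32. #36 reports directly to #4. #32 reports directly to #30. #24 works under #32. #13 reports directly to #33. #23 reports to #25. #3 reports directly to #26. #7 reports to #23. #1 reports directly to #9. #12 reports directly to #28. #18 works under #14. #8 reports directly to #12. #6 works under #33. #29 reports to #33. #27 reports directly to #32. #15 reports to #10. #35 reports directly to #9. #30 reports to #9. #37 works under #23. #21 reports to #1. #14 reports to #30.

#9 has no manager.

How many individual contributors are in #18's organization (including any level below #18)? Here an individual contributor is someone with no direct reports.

The people in #18's organization with no one reporting to them are #8, #31. That is 2.

2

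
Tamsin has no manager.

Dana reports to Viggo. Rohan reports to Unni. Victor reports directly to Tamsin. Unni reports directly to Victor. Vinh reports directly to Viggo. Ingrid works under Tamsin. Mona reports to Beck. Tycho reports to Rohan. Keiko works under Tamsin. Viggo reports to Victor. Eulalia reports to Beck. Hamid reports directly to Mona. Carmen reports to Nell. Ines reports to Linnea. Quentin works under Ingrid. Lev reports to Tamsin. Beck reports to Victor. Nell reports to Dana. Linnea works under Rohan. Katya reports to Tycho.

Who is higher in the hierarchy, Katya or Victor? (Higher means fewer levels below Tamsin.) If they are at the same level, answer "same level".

Victor

Katya is 5 levels below Tamsin; Victor is 1. Victor is higher.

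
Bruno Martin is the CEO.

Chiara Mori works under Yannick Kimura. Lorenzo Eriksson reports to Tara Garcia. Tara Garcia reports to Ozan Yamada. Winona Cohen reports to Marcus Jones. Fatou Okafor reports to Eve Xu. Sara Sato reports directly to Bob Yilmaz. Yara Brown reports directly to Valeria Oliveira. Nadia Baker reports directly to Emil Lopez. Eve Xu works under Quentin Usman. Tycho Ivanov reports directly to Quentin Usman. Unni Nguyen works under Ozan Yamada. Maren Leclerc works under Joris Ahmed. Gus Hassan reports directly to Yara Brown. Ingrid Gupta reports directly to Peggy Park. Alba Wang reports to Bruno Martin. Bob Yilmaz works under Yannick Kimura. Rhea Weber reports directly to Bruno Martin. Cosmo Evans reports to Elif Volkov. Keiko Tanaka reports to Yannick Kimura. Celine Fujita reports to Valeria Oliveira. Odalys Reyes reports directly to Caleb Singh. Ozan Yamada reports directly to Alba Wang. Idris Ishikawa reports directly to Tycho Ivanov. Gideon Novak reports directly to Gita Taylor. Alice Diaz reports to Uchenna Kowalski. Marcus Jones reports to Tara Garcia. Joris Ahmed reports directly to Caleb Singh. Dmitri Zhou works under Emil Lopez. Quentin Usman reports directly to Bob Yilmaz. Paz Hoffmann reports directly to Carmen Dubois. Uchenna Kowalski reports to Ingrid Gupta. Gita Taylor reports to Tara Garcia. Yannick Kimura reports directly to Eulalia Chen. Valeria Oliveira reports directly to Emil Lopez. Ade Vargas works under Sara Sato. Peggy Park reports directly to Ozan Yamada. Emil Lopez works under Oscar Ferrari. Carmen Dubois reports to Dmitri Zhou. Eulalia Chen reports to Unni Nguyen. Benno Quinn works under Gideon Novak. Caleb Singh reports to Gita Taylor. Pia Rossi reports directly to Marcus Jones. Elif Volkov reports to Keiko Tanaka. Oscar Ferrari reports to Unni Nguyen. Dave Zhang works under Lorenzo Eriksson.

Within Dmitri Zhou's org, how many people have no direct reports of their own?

1

The only person in Dmitri Zhou's organization with no one reporting to them is Paz Hoffmann. That is 1.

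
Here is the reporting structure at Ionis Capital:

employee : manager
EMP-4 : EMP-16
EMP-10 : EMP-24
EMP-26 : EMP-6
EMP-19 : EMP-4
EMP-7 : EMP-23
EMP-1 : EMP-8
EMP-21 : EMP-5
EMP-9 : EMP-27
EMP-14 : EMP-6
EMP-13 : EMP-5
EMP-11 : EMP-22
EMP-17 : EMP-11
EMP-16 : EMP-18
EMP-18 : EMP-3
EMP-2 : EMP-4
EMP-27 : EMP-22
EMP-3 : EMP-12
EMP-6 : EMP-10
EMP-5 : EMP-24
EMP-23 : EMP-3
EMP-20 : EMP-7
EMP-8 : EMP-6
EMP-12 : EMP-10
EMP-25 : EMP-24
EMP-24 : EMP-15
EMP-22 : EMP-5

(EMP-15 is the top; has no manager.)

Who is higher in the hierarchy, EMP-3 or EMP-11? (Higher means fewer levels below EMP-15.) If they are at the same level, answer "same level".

same level

Both EMP-3 and EMP-11 are 4 levels below EMP-15.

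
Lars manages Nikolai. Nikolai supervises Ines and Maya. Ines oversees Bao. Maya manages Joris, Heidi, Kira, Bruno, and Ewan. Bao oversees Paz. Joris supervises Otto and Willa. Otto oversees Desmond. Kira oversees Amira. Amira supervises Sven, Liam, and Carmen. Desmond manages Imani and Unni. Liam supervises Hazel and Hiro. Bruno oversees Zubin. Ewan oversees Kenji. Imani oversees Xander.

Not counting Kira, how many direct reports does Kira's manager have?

Kira reports to Maya. Maya's other direct reports are Joris, Heidi, Bruno, Ewan — 4 peers.

4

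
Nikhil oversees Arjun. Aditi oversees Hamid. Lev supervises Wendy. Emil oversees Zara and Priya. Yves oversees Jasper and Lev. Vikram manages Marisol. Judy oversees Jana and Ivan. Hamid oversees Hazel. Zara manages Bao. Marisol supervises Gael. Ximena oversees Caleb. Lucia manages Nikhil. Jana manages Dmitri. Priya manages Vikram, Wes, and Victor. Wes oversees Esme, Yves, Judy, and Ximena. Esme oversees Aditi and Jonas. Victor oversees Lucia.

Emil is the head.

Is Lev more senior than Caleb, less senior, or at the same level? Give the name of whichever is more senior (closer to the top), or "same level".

same level

Both Lev and Caleb are 4 levels below Emil.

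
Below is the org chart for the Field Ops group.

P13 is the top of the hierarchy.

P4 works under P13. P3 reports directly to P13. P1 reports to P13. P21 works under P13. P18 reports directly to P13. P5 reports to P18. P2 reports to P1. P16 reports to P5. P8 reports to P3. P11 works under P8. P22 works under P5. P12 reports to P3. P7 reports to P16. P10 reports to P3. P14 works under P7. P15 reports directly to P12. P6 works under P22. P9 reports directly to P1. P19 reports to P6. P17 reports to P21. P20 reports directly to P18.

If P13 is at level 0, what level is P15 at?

3

Chain from P15 up to P13: P15 → P12 → P3 → P13. That is 3 steps up, so P15 is 3 levels below P13.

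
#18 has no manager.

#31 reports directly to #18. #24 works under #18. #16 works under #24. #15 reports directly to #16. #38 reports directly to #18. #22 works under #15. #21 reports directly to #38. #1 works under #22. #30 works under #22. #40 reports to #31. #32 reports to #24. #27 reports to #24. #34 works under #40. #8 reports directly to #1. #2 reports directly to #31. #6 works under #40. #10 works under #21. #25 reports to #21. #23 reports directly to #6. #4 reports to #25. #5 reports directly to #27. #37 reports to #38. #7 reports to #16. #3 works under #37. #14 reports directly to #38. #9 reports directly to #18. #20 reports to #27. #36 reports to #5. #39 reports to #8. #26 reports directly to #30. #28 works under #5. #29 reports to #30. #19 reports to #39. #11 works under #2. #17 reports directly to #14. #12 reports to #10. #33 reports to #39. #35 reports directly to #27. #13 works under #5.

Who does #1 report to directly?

#1 reports directly to #22.

#22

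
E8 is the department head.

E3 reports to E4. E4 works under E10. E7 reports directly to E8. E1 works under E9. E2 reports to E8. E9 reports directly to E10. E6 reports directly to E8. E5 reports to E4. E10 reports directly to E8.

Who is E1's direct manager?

E1 reports directly to E9.

E9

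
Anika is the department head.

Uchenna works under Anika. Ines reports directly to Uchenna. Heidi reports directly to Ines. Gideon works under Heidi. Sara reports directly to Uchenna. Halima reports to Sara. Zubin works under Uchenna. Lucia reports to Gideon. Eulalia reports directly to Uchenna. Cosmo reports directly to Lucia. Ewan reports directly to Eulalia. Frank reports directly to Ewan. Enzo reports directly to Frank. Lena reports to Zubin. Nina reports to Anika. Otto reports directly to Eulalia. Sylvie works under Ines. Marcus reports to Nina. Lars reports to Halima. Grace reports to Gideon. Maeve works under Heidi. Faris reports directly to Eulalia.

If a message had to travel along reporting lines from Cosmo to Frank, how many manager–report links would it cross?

Cosmo is 5 levels below Uchenna, and Frank is 3 levels below Uchenna (their lowest common manager). The shortest path runs up from Cosmo to Uchenna and back down to Frank: 5 + 3 = 8 links.

8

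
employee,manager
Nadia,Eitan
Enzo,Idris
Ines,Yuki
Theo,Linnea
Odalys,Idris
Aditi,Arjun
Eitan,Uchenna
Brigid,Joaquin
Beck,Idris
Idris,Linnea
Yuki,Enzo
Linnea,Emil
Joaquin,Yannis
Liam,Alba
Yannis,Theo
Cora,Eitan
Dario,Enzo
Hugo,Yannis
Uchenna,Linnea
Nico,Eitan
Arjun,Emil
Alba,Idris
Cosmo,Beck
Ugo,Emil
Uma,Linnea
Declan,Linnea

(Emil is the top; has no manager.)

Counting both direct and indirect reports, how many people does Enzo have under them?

Enzo directly manages Yuki, Dario. Under Yuki: Ines (1). Dario has no reports. So Enzo's organization is 2 direct reports plus everyone under them: 2 + 1 = 3.

3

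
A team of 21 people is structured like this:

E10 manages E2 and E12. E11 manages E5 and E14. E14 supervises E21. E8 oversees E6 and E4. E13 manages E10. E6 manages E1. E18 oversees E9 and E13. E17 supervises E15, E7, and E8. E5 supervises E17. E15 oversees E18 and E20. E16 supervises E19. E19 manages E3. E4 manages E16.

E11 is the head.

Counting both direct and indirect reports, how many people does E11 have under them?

E11 directly manages E5, E14. Under E5: E17, E7, E15, E20, E18, E9, E13, E10, E12, E2, E8, E6, E1, E4, E16, E19, E3 (17). Under E14: E21 (1). So E11's organization is 2 direct reports plus everyone under them: 18 + 2 = 20.

20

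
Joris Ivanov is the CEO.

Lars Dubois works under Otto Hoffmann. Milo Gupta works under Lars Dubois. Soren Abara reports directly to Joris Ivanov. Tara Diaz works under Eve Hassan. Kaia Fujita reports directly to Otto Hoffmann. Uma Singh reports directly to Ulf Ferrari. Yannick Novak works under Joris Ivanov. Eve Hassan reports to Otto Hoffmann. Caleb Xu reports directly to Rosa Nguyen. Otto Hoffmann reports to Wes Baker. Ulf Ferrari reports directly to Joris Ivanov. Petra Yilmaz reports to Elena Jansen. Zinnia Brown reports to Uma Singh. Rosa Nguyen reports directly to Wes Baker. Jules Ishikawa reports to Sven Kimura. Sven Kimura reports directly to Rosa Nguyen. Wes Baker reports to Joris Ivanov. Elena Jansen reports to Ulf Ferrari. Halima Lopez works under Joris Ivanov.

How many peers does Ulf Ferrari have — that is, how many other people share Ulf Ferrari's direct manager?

4

Ulf Ferrari reports to Joris Ivanov. Joris Ivanov's other direct reports are Wes Baker, Halima Lopez, Yannick Novak, Soren Abara — 4 peers.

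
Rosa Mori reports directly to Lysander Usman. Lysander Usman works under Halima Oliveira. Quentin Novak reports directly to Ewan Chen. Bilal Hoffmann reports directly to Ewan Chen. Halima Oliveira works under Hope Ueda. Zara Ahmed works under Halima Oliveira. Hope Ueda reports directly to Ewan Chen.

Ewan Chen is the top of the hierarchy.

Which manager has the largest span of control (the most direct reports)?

Direct-report counts: Ewan Chen has 3; Hope Ueda has 1; Halima Oliveira has 2; Lysander Usman has 1. The largest is 3, held by Ewan Chen.

Ewan Chen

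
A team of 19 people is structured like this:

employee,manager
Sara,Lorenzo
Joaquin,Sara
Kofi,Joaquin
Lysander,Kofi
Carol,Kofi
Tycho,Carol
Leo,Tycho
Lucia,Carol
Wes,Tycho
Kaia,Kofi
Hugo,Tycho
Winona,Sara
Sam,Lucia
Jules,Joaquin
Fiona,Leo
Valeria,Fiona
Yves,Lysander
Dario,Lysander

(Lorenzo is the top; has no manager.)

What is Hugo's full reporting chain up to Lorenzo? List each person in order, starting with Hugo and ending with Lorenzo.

Hugo reports to Tycho. Tycho reports to Carol. Carol reports to Kofi. Kofi reports to Joaquin. Joaquin reports to Sara. Sara reports to Lorenzo. Lorenzo is at the top.

Hugo -> Tycho -> Carol -> Kofi -> Joaquin -> Sara -> Lorenzo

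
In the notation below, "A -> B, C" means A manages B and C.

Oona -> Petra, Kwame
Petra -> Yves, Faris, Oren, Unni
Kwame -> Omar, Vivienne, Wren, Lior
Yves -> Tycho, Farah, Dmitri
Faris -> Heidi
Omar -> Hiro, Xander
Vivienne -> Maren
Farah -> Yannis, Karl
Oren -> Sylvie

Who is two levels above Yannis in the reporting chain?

Yannis reports to Farah, and Farah reports to Yves. So Yannis's skip-level manager is Yves.

Yves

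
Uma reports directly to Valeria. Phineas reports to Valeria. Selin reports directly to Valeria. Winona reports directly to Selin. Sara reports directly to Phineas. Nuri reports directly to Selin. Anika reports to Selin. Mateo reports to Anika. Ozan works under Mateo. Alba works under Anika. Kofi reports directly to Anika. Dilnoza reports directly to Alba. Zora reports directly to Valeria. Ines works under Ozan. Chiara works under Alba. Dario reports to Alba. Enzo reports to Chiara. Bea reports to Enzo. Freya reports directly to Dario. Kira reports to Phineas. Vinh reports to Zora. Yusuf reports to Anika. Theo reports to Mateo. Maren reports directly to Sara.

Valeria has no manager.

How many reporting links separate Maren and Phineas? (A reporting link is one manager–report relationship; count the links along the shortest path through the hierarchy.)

2

Maren is in Phineas's organization: the chain from Maren up to Phineas is Maren → Sara → Phineas, which is 2 links.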